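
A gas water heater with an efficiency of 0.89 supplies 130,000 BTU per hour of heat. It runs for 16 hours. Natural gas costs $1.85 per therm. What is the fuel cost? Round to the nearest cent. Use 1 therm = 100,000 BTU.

$43.24

Heat delivered = 130,000 BTU/h × 16 h = 2,080,000 BTU
Gas input = 2,080,000 / 0.89 = 2,337,079 BTU
= 2,337,079 / 100,000 = 23.37 therm
Cost = 23.37 × $1.85/therm = $43.24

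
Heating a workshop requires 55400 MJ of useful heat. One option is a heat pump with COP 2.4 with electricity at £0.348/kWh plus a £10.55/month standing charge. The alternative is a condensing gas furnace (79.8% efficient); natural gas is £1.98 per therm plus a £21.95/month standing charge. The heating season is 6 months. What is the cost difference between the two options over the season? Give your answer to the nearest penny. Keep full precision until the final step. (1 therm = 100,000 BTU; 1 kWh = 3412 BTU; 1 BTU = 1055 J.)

£860.27

Heat load = 55400 MJ = 55,400,000,000 J / 1055 = 52,511,848 BTU
Gas: input = 52,511,848 / 0.798 = 65,804,321 BTU = 658 therm → 658 × £1.98 = £1,302.93; + 6 × £21.95 standing = £1,434.63
Heat pump: 52,511,848 BTU / 3412 = 15,390 kWh heat; / 2.4 = 6,413 kWh in → × £0.348 = £2,231.60; + 6 × £10.55 standing = £2,294.90
Difference = |£1,434.63 − £2,294.90| = £860.27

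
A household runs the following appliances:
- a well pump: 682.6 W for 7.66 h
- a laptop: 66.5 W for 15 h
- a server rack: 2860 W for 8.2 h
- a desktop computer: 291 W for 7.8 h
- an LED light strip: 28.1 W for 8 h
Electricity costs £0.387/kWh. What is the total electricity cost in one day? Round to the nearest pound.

well pump: 682.6 W × 7.66 h = 5,229 Wh = 5.229 kWh
laptop: 66.5 W × 15 h = 998 Wh = 0.9975 kWh
server rack: 2860 W × 8.2 h = 23,452 Wh = 23.45 kWh
desktop computer: 291 W × 7.8 h = 2,270 Wh = 2.27 kWh
LED light strip: 28.1 W × 8 h = 225 Wh = 0.2248 kWh
Total energy = 5.229 + 0.9975 + 23.45 + 2.27 + 0.2248 = 32.17 kWh
Cost = 32.17 kWh × £0.387 = £12.45 ≈ £12

£12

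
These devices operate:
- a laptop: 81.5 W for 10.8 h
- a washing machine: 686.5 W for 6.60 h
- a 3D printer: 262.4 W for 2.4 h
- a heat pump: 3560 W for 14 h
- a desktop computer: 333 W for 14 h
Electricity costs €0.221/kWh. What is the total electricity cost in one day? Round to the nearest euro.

laptop: 81.5 W × 10.8 h = 880 Wh = 0.8802 kWh
washing machine: 686.5 W × 6.60 h = 4,531 Wh = 4.531 kWh
3D printer: 262.4 W × 2.4 h = 630 Wh = 0.6298 kWh
heat pump: 3560 W × 14 h = 49,840 Wh = 49.84 kWh
desktop computer: 333 W × 14 h = 4,662 Wh = 4.662 kWh
Total energy = 0.8802 + 4.531 + 0.6298 + 49.84 + 4.662 = 60.54 kWh
Cost = 60.54 kWh × €0.221 = €13.38 ≈ €13

€13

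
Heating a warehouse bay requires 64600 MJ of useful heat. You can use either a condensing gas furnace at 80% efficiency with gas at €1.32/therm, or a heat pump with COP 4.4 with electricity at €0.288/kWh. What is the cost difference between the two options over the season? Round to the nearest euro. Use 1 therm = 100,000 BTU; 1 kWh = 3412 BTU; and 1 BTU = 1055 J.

€164

Heat load = 64600 MJ = 64,600,000,000 J / 1055 = 61,232,227 BTU
Gas: input = 61,232,227 / 0.80 = 76,540,284 BTU = 765.4 therm → 765.4 × €1.32 = €1,010.33
Heat pump: 61,232,227 BTU / 3412 = 17,950 kWh heat; / 4.4 = 4,079 kWh in → × €0.288 = €1,174.66
Difference = |€1,010.33 − €1,174.66| = €164.32 ≈ €164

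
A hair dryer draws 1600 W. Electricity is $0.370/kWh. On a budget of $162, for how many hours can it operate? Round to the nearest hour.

Energy budget = $162 / $0.370 per kWh = 437.8 kWh = 437,838 Wh
Runtime = 437,838 Wh / 1600 W = 273.6 h

274 h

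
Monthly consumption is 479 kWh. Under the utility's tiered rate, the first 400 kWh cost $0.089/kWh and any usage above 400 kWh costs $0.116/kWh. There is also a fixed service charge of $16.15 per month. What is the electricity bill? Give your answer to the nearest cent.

First 400 kWh × $0.089 = $35.60
Remaining 79 kWh × $0.116 = $9.16
Energy charge = $44.76; + service $16.15 = $60.91

$60.91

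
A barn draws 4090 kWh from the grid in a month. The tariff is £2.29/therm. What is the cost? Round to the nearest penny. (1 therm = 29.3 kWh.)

£319.66

4090 kWh × (0.03413 therm/kWh) = 139.6 therm
Cost = 139.6 therm × £2.29/therm = £319.66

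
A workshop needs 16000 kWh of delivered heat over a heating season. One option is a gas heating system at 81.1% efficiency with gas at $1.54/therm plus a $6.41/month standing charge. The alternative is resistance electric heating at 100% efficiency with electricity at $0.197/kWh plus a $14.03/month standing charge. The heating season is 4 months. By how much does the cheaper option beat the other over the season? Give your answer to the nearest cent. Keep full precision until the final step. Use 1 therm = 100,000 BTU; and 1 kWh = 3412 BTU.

$2145.84

Heat load = 16000 kWh × 3412 = 54,592,000 BTU
Gas: input = 54,592,000 / 0.811 = 67,314,427 BTU = 673.1 therm → 673.1 × $1.54 = $1,036.64; + 4 × $6.41 standing = $1,062.28
Electric: 54,592,000 BTU / 3412 = 16,000 kWh → × $0.197 = $3,152.00; + 4 × $14.03 standing = $3,208.12
Difference = |$1,062.28 − $3,208.12| = $2,145.84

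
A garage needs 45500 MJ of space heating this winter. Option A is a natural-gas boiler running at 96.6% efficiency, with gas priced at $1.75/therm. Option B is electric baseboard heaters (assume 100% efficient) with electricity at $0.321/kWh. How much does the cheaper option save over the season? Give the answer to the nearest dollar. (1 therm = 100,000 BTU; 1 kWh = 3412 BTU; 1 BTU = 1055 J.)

$3276

Heat load = 45500 MJ = 45,500,000,000 J / 1055 = 43,127,962 BTU
Gas: input = 43,127,962 / 0.966 = 44,645,923 BTU = 446.5 therm → 446.5 × $1.75 = $781.30
Electric: 43,127,962 BTU / 3412 = 12,640 kWh → × $0.321 = $4,057.47
Difference = |$781.30 − $4,057.47| = $3,276.16 ≈ $3276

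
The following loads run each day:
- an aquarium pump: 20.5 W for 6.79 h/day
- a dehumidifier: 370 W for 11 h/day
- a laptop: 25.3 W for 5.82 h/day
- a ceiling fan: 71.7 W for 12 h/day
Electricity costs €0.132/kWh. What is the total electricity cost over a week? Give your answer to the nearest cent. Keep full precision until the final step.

aquarium pump: 20.5 W × 6.79 h × 7 d = 974 Wh = 0.9744 kWh
dehumidifier: 370 W × 11 h × 7 d = 28,490 Wh = 28.49 kWh
laptop: 25.3 W × 5.82 h × 7 d = 1,031 Wh = 1.031 kWh
ceiling fan: 71.7 W × 12 h × 7 d = 6,023 Wh = 6.023 kWh
Total energy = 0.9744 + 28.49 + 1.031 + 6.023 = 36.52 kWh
Cost = 36.52 kWh × €0.132 = €4.82

€4.82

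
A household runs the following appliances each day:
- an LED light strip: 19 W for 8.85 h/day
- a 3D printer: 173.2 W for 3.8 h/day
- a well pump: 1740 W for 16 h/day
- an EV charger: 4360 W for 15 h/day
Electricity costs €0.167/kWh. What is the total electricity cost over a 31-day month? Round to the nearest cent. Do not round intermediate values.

€486.98

LED light strip: 19 W × 8.85 h × 31 d = 5,213 Wh = 5.213 kWh
3D printer: 173.2 W × 3.8 h × 31 d = 20,403 Wh = 20.4 kWh
well pump: 1740 W × 16 h × 31 d = 863,040 Wh = 863 kWh
EV charger: 4360 W × 15 h × 31 d = 2,027,400 Wh = 2,027 kWh
Total energy = 5.213 + 20.4 + 863 + 2,027 = 2,916 kWh
Cost = 2,916 kWh × €0.167 = €486.98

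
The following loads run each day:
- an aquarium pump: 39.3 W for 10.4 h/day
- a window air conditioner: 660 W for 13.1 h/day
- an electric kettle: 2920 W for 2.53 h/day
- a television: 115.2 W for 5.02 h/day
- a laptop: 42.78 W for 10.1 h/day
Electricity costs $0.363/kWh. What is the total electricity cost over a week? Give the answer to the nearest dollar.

$44

aquarium pump: 39.3 W × 10.4 h × 7 d = 2,861 Wh = 2.861 kWh
window air conditioner: 660 W × 13.1 h × 7 d = 60,522 Wh = 60.52 kWh
electric kettle: 2920 W × 2.53 h × 7 d = 51,713 Wh = 51.71 kWh
television: 115.2 W × 5.02 h × 7 d = 4,048 Wh = 4.048 kWh
laptop: 42.78 W × 10.1 h × 7 d = 3,025 Wh = 3.025 kWh
Total energy = 2.861 + 60.52 + 51.71 + 4.048 + 3.025 = 122.2 kWh
Cost = 122.2 kWh × $0.363 = $44.35 ≈ $44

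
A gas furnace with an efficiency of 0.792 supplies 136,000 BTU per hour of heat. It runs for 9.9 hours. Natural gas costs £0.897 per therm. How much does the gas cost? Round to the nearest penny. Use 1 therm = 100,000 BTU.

Heat delivered = 136,000 BTU/h × 9.9 h = 1,346,400 BTU
Gas input = 1,346,400 / 0.792 = 1,700,000 BTU
= 1,700,000 / 100,000 = 17 therm
Cost = 17 × £0.897/therm = £15.25

£15.25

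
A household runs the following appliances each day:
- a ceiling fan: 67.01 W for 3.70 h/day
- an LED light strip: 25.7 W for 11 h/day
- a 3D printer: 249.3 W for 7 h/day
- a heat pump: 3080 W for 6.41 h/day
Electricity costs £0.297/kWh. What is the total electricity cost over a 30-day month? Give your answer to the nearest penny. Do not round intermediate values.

£196.19

ceiling fan: 67.01 W × 3.70 h × 30 d = 7,438 Wh = 7.438 kWh
LED light strip: 25.7 W × 11 h × 30 d = 8,481 Wh = 8.481 kWh
3D printer: 249.3 W × 7 h × 30 d = 52,353 Wh = 52.35 kWh
heat pump: 3080 W × 6.41 h × 30 d = 592,284 Wh = 592.3 kWh
Total energy = 7.438 + 8.481 + 52.35 + 592.3 = 660.6 kWh
Cost = 660.6 kWh × £0.297 = £196.19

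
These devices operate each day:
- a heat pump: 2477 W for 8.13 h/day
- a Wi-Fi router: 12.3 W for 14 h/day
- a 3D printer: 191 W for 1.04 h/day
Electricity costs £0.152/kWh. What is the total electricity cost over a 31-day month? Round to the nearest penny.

heat pump: 2477 W × 8.13 h × 31 d = 624,278 Wh = 624.3 kWh
Wi-Fi router: 12.3 W × 14 h × 31 d = 5,338 Wh = 5.338 kWh
3D printer: 191 W × 1.04 h × 31 d = 6,158 Wh = 6.158 kWh
Total energy = 624.3 + 5.338 + 6.158 = 635.8 kWh
Cost = 635.8 kWh × £0.152 = £96.64

£96.64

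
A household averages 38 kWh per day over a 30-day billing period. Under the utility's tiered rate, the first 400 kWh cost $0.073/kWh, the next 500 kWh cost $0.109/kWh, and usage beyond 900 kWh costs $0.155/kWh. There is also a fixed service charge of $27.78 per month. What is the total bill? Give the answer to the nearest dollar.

Usage = 38 kWh/day × 30 days = 1140 kWh
First 400 kWh × $0.073 = $29.20
Next 500 kWh × $0.109 = $54.50
Remaining 240 kWh × $0.155 = $37.20
Energy charge = $120.90; + service $27.78 = $148.68 ≈ $149

$149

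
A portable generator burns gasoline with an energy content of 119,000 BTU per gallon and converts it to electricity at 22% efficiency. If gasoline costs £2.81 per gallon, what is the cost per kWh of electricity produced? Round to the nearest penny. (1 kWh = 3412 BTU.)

£0.37

Electrical output per gallon = 119,000 BTU × 0.22 / 3412 BTU/kWh = 7.673 kWh
Cost per kWh = £2.81 / 7.673 kWh = £0.366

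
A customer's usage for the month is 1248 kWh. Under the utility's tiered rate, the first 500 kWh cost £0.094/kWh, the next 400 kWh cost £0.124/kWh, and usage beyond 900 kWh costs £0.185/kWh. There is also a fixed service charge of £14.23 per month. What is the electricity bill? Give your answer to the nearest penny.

£175.21

First 500 kWh × £0.094 = £47.00
Next 400 kWh × £0.124 = £49.60
Remaining 348 kWh × £0.185 = £64.38
Energy charge = £160.98; + service £14.23 = £175.21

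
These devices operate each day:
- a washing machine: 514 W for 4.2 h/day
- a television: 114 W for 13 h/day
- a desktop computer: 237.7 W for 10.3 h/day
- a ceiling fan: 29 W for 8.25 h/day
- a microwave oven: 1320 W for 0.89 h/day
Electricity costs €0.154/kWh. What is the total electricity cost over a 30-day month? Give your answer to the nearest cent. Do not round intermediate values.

€34.66

washing machine: 514 W × 4.2 h × 30 d = 64,764 Wh = 64.76 kWh
television: 114 W × 13 h × 30 d = 44,460 Wh = 44.46 kWh
desktop computer: 237.7 W × 10.3 h × 30 d = 73,449 Wh = 73.45 kWh
ceiling fan: 29 W × 8.25 h × 30 d = 7,178 Wh = 7.178 kWh
microwave oven: 1320 W × 0.89 h × 30 d = 35,244 Wh = 35.24 kWh
Total energy = 64.76 + 44.46 + 73.45 + 7.178 + 35.24 = 225.1 kWh
Cost = 225.1 kWh × €0.154 = €34.66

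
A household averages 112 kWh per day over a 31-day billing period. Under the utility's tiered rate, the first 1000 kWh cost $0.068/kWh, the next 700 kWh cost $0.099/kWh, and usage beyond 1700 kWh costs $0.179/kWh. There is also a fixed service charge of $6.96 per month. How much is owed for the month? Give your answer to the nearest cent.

Usage = 112 kWh/day × 31 days = 3472 kWh
First 1000 kWh × $0.068 = $68.00
Next 700 kWh × $0.099 = $69.30
Remaining 1772 kWh × $0.179 = $317.19
Energy charge = $454.49; + service $6.96 = $461.45

$461.45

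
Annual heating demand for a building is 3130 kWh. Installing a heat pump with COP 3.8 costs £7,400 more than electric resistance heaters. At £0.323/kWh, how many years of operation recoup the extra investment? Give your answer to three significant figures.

Resistance: 3130 kWh × £0.323 = £1,010.99/yr
Heat pump: 3130 / 3.8 = 823.7 kWh in → × £0.323 = £266.05/yr
Annual savings = £744.94
Payback = £7,400 / £744.94 = 9.93 years

9.93 years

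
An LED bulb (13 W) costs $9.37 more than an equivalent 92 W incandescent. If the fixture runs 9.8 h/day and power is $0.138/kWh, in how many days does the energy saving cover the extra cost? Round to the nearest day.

88 days

Power saved = 92 − 13 = 79 W
Daily energy saved = 79 W × 9.8 h = 774.2 Wh = 0.7742 kWh
Daily savings = 0.7742 × $0.138 = $0.1068
Payback = $9.37 / $0.1068 per day = 87.7 days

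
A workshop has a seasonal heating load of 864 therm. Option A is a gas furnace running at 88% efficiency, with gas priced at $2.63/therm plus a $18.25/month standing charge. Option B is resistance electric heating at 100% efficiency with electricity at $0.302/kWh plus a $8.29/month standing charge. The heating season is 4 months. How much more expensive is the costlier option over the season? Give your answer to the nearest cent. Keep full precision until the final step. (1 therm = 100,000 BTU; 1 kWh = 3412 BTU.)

Heat load = 864 therm × 100,000 = 86,400,000 BTU
Gas: input = 86,400,000 / 0.88 = 98,181,818 BTU = 981.8 therm → 981.8 × $2.63 = $2,582.18; + 4 × $18.25 standing = $2,655.18
Electric: 86,400,000 BTU / 3412 = 25,320 kWh → × $0.302 = $7,647.36; + 4 × $8.29 standing = $7,680.52
Difference = |$2,655.18 − $7,680.52| = $5,025.34

$5025.34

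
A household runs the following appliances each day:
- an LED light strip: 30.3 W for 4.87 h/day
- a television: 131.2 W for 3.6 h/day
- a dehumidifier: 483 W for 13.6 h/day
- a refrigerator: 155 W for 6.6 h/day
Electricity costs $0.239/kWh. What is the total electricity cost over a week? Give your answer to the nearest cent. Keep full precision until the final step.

$13.74

LED light strip: 30.3 W × 4.87 h × 7 d = 1,033 Wh = 1.033 kWh
television: 131.2 W × 3.6 h × 7 d = 3,306 Wh = 3.306 kWh
dehumidifier: 483 W × 13.6 h × 7 d = 45,982 Wh = 45.98 kWh
refrigerator: 155 W × 6.6 h × 7 d = 7,161 Wh = 7.161 kWh
Total energy = 1.033 + 3.306 + 45.98 + 7.161 = 57.48 kWh
Cost = 57.48 kWh × $0.239 = $13.74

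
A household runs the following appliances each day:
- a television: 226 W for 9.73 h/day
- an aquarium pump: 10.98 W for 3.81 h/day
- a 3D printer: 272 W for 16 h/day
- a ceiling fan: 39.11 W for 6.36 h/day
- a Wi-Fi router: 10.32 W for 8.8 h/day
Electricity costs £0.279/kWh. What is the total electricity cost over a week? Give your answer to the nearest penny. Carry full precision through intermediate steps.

£13.54

television: 226 W × 9.73 h × 7 d = 15,393 Wh = 15.39 kWh
aquarium pump: 10.98 W × 3.81 h × 7 d = 293 Wh = 0.2928 kWh
3D printer: 272 W × 16 h × 7 d = 30,464 Wh = 30.46 kWh
ceiling fan: 39.11 W × 6.36 h × 7 d = 1,741 Wh = 1.741 kWh
Wi-Fi router: 10.32 W × 8.8 h × 7 d = 636 Wh = 0.6357 kWh
Total energy = 15.39 + 0.2928 + 30.46 + 1.741 + 0.6357 = 48.53 kWh
Cost = 48.53 kWh × £0.279 = £13.54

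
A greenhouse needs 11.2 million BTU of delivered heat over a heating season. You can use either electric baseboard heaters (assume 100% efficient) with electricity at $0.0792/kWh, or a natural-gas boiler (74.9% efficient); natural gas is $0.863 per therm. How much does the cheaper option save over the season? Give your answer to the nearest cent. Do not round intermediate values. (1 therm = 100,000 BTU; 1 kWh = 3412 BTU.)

Heat load = 11.2 × 10⁶ BTU = 11,200,000 BTU
Gas: input = 11,200,000 / 0.749 = 14,953,271 BTU = 149.5 therm → 149.5 × $0.863 = $129.05
Electric: 11,200,000 BTU / 3412 = 3,283 kWh → × $0.0792 = $259.98
Difference = |$129.05 − $259.98| = $130.93

$130.93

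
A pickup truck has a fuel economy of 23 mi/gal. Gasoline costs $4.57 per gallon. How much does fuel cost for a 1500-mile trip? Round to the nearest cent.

Fuel = 1500 mi / 23 mpg = 65.22 gal
Cost = 65.22 gal × $4.57/gal = $298.04

$298.04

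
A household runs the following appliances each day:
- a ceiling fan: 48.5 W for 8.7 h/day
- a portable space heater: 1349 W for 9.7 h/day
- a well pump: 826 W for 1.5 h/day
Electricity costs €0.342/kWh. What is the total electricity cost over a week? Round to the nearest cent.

€35.30

ceiling fan: 48.5 W × 8.7 h × 7 d = 2,954 Wh = 2.954 kWh
portable space heater: 1349 W × 9.7 h × 7 d = 91,597 Wh = 91.6 kWh
well pump: 826 W × 1.5 h × 7 d = 8,673 Wh = 8.673 kWh
Total energy = 2.954 + 91.6 + 8.673 = 103.2 kWh
Cost = 103.2 kWh × €0.342 = €35.30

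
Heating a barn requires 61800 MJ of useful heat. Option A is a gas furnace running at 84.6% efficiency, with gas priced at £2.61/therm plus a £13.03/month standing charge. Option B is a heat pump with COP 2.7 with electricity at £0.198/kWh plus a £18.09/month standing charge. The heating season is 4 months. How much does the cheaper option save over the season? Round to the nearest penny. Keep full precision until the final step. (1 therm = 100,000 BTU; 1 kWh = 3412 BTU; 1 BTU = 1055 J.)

£527.95

Heat load = 61800 MJ = 61,800,000,000 J / 1055 = 58,578,199 BTU
Gas: input = 58,578,199 / 0.846 = 69,241,370 BTU = 692.4 therm → 692.4 × £2.61 = £1,807.20; + 4 × £13.03 standing = £1,859.32
Heat pump: 58,578,199 BTU / 3412 = 17,170 kWh heat; / 2.7 = 6,359 kWh in → × £0.198 = £1,259.01; + 4 × £18.09 standing = £1,331.37
Difference = |£1,859.32 − £1,331.37| = £527.95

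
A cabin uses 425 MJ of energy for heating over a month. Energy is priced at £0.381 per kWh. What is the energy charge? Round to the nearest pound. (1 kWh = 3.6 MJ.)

425 MJ × (0.27778 kWh/MJ) = 118.1 kWh
Cost = 118.1 kWh × £0.381/kWh = £44.98 ≈ £45

£45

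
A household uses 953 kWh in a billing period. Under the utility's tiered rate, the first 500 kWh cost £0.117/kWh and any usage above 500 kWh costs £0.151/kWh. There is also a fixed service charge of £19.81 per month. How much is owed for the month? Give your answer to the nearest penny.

£146.71

First 500 kWh × £0.117 = £58.50
Remaining 453 kWh × £0.151 = £68.40
Energy charge = £126.90; + service £19.81 = £146.71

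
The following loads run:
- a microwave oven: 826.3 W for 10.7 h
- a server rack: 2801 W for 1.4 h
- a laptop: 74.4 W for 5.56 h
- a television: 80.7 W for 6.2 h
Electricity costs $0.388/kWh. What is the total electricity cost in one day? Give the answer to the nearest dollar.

$5

microwave oven: 826.3 W × 10.7 h = 8,841 Wh = 8.841 kWh
server rack: 2801 W × 1.4 h = 3,921 Wh = 3.921 kWh
laptop: 74.4 W × 5.56 h = 414 Wh = 0.4137 kWh
television: 80.7 W × 6.2 h = 500 Wh = 0.5003 kWh
Total energy = 8.841 + 3.921 + 0.4137 + 0.5003 = 13.68 kWh
Cost = 13.68 kWh × $0.388 = $5.31 ≈ $5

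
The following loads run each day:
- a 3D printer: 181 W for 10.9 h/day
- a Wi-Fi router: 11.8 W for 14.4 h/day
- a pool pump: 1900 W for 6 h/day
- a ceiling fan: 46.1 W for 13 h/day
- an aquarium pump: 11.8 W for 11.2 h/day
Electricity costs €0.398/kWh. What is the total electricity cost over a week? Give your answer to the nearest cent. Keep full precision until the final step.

3D printer: 181 W × 10.9 h × 7 d = 13,810 Wh = 13.81 kWh
Wi-Fi router: 11.8 W × 14.4 h × 7 d = 1,189 Wh = 1.189 kWh
pool pump: 1900 W × 6 h × 7 d = 79,800 Wh = 79.8 kWh
ceiling fan: 46.1 W × 13 h × 7 d = 4,195 Wh = 4.195 kWh
aquarium pump: 11.8 W × 11.2 h × 7 d = 925 Wh = 0.9251 kWh
Total energy = 13.81 + 1.189 + 79.8 + 4.195 + 0.9251 = 99.92 kWh
Cost = 99.92 kWh × €0.398 = €39.77

€39.77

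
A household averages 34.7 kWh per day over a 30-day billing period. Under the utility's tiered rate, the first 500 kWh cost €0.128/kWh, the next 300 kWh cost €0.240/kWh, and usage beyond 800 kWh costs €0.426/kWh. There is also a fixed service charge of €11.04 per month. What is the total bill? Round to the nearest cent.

Usage = 34.7 kWh/day × 30 days = 1041 kWh
First 500 kWh × €0.128 = €64.00
Next 300 kWh × €0.240 = €72.00
Remaining 241 kWh × €0.426 = €102.67
Energy charge = €238.67; + service €11.04 = €249.71

€249.71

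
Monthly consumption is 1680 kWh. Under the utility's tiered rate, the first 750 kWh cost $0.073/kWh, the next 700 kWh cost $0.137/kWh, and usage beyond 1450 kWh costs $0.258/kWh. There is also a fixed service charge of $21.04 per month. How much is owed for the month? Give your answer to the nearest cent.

First 750 kWh × $0.073 = $54.75
Next 700 kWh × $0.137 = $95.90
Remaining 230 kWh × $0.258 = $59.34
Energy charge = $209.99; + service $21.04 = $231.03

$231.03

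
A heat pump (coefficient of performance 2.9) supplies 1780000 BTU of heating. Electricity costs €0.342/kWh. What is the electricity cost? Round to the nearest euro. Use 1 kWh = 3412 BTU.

Heat delivered = 1,780,000 BTU / 3412 = 521.7 kWh
Electrical input = 521.7 kWh / 2.9 = 179.9 kWh
Cost = 179.9 × €0.342/kWh = €61.52 ≈ €62

€62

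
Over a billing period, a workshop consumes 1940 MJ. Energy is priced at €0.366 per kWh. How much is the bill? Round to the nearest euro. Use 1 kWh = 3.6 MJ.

1940 MJ × (0.27778 kWh/MJ) = 538.9 kWh
Cost = 538.9 kWh × €0.366/kWh = €197.23 ≈ €197

€197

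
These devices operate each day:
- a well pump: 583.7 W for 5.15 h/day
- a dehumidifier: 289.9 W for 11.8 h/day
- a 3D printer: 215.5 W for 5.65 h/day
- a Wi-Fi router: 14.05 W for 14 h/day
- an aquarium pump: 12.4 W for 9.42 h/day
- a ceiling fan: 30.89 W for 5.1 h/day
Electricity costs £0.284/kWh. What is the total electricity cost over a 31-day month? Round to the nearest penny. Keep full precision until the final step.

£71.45

well pump: 583.7 W × 5.15 h × 31 d = 93,188 Wh = 93.19 kWh
dehumidifier: 289.9 W × 11.8 h × 31 d = 106,045 Wh = 106 kWh
3D printer: 215.5 W × 5.65 h × 31 d = 37,745 Wh = 37.74 kWh
Wi-Fi router: 14.05 W × 14 h × 31 d = 6,098 Wh = 6.098 kWh
aquarium pump: 12.4 W × 9.42 h × 31 d = 3,621 Wh = 3.621 kWh
ceiling fan: 30.89 W × 5.1 h × 31 d = 4,884 Wh = 4.884 kWh
Total energy = 93.19 + 106 + 37.74 + 6.098 + 3.621 + 4.884 = 251.6 kWh
Cost = 251.6 kWh × £0.284 = £71.45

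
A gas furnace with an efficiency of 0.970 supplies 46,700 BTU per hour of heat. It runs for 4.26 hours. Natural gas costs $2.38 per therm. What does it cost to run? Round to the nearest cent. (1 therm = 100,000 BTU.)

Heat delivered = 46,700 BTU/h × 4.26 h = 198,942 BTU
Gas input = 198,942 / 0.970 = 205,095 BTU
= 205,095 / 100,000 = 2.051 therm
Cost = 2.051 × $2.38/therm = $4.88

$4.88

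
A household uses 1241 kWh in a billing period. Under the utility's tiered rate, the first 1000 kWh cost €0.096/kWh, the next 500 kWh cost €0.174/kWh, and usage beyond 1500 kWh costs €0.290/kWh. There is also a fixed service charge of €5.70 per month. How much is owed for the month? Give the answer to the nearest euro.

€144

First 1000 kWh × €0.096 = €96.00
Next 241 kWh × €0.174 = €41.93
Remaining tier: 0 kWh (not reached)
Energy charge = €137.93; + service €5.70 = €143.63 ≈ €144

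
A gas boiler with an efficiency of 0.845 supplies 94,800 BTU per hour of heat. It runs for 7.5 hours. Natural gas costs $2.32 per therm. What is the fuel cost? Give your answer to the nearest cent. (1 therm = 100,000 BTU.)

Heat delivered = 94,800 BTU/h × 7.5 h = 711,000 BTU
Gas input = 711,000 / 0.845 = 841,420 BTU
= 841,420 / 100,000 = 8.414 therm
Cost = 8.414 × $2.32/therm = $19.52

$19.52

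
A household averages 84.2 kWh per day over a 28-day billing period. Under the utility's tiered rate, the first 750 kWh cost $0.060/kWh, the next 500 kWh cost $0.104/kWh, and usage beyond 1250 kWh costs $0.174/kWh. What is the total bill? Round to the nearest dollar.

$290

Usage = 84.2 kWh/day × 28 days = 2357.6 kWh
First 750 kWh × $0.060 = $45.00
Next 500 kWh × $0.104 = $52.00
Remaining 1107.6 kWh × $0.174 = $192.72
Total = $289.72 ≈ $290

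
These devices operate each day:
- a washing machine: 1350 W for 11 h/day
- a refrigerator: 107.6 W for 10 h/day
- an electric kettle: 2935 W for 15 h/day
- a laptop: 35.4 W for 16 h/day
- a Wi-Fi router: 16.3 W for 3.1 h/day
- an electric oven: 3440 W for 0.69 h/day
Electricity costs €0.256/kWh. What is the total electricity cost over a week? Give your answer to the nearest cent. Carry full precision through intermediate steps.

washing machine: 1350 W × 11 h × 7 d = 103,950 Wh = 104 kWh
refrigerator: 107.6 W × 10 h × 7 d = 7,532 Wh = 7.532 kWh
electric kettle: 2935 W × 15 h × 7 d = 308,175 Wh = 308.2 kWh
laptop: 35.4 W × 16 h × 7 d = 3,965 Wh = 3.965 kWh
Wi-Fi router: 16.3 W × 3.1 h × 7 d = 354 Wh = 0.3537 kWh
electric oven: 3440 W × 0.69 h × 7 d = 16,615 Wh = 16.62 kWh
Total energy = 104 + 7.532 + 308.2 + 3.965 + 0.3537 + 16.62 = 440.6 kWh
Cost = 440.6 kWh × €0.256 = €112.79

€112.79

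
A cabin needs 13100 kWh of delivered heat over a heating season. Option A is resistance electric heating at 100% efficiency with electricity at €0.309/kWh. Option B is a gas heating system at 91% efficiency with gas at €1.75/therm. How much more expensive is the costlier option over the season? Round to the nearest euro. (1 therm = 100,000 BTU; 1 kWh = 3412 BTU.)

Heat load = 13100 kWh × 3412 = 44,697,200 BTU
Gas: input = 44,697,200 / 0.91 = 49,117,802 BTU = 491.2 therm → 491.2 × €1.75 = €859.56
Electric: 44,697,200 BTU / 3412 = 13,100 kWh → × €0.309 = €4,047.90
Difference = |€859.56 − €4,047.90| = €3,188.34 ≈ €3188

€3188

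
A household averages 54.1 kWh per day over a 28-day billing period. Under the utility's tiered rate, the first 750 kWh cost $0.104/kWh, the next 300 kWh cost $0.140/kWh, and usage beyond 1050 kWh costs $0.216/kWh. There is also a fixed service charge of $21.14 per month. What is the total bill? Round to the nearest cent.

Usage = 54.1 kWh/day × 28 days = 1514.8 kWh
First 750 kWh × $0.104 = $78.00
Next 300 kWh × $0.140 = $42.00
Remaining 464.8 kWh × $0.216 = $100.40
Energy charge = $220.40; + service $21.14 = $241.54

$241.54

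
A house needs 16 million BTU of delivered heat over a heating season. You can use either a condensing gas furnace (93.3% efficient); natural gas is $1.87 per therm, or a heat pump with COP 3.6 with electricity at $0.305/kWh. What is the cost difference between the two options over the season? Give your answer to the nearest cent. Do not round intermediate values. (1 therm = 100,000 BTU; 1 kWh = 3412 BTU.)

$76.60

Heat load = 16 × 10⁶ BTU = 16,000,000 BTU
Gas: input = 16,000,000 / 0.933 = 17,148,982 BTU = 171.5 therm → 171.5 × $1.87 = $320.69
Heat pump: 16,000,000 BTU / 3412 = 4,689 kWh heat; / 3.6 = 1,303 kWh in → × $0.305 = $397.29
Difference = |$320.69 − $397.29| = $76.60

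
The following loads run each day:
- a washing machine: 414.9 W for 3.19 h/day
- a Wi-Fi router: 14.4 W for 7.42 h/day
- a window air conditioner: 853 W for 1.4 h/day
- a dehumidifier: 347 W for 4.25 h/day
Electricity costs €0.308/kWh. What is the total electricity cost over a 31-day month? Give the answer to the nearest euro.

washing machine: 414.9 W × 3.19 h × 31 d = 41,029 Wh = 41.03 kWh
Wi-Fi router: 14.4 W × 7.42 h × 31 d = 3,312 Wh = 3.312 kWh
window air conditioner: 853 W × 1.4 h × 31 d = 37,020 Wh = 37.02 kWh
dehumidifier: 347 W × 4.25 h × 31 d = 45,717 Wh = 45.72 kWh
Total energy = 41.03 + 3.312 + 37.02 + 45.72 = 127.1 kWh
Cost = 127.1 kWh × €0.308 = €39.14 ≈ €39

€39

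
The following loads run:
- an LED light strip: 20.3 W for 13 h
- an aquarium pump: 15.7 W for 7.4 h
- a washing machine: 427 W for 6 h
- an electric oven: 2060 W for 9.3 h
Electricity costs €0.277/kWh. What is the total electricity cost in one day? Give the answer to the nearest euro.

LED light strip: 20.3 W × 13 h = 264 Wh = 0.2639 kWh
aquarium pump: 15.7 W × 7.4 h = 116 Wh = 0.1162 kWh
washing machine: 427 W × 6 h = 2,562 Wh = 2.562 kWh
electric oven: 2060 W × 9.3 h = 19,158 Wh = 19.16 kWh
Total energy = 0.2639 + 0.1162 + 2.562 + 19.16 = 22.1 kWh
Cost = 22.1 kWh × €0.277 = €6.12 ≈ €6

€6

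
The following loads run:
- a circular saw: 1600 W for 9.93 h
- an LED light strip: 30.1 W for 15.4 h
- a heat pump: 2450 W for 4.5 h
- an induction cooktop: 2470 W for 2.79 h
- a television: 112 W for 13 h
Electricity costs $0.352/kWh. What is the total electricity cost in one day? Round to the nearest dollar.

circular saw: 1600 W × 9.93 h = 15,888 Wh = 15.89 kWh
LED light strip: 30.1 W × 15.4 h = 464 Wh = 0.4635 kWh
heat pump: 2450 W × 4.5 h = 11,025 Wh = 11.03 kWh
induction cooktop: 2470 W × 2.79 h = 6,891 Wh = 6.891 kWh
television: 112 W × 13 h = 1,456 Wh = 1.456 kWh
Total energy = 15.89 + 0.4635 + 11.03 + 6.891 + 1.456 = 35.72 kWh
Cost = 35.72 kWh × $0.352 = $12.57 ≈ $13

$13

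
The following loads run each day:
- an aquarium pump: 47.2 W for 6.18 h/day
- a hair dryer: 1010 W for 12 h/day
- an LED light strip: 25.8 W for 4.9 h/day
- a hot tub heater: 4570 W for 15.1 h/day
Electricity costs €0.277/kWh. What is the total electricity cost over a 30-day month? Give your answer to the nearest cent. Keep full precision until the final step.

aquarium pump: 47.2 W × 6.18 h × 30 d = 8,751 Wh = 8.751 kWh
hair dryer: 1010 W × 12 h × 30 d = 363,600 Wh = 363.6 kWh
LED light strip: 25.8 W × 4.9 h × 30 d = 3,793 Wh = 3.793 kWh
hot tub heater: 4570 W × 15.1 h × 30 d = 2,070,210 Wh = 2,070 kWh
Total energy = 8.751 + 363.6 + 3.793 + 2,070 = 2,446 kWh
Cost = 2,446 kWh × €0.277 = €677.64

€677.64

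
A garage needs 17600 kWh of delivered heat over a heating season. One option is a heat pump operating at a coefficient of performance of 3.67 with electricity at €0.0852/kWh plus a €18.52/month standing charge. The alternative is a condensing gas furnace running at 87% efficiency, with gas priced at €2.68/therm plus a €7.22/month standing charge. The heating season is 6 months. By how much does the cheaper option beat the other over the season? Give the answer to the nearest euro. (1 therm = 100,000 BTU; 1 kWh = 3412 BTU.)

Heat load = 17600 kWh × 3412 = 60,051,200 BTU
Gas: input = 60,051,200 / 0.87 = 69,024,368 BTU = 690.2 therm → 690.2 × €2.68 = €1,849.85; + 6 × €7.22 standing = €1,893.17
Heat pump: 60,051,200 BTU / 3412 = 17,600 kWh heat; / 3.67 = 4,796 kWh in → × €0.0852 = €408.59; + 6 × €18.52 standing = €519.71
Difference = |€1,893.17 − €519.71| = €1,373.46 ≈ €1373

€1373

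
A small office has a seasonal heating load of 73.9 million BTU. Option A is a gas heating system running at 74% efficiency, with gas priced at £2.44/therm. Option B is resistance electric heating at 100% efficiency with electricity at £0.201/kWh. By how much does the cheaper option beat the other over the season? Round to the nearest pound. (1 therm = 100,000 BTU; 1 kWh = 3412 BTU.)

Heat load = 73.9 × 10⁶ BTU = 73,900,000 BTU
Gas: input = 73,900,000 / 0.74 = 99,864,865 BTU = 998.6 therm → 998.6 × £2.44 = £2,436.70
Electric: 73,900,000 BTU / 3412 = 21,660 kWh → × £0.201 = £4,353.43
Difference = |£2,436.70 − £4,353.43| = £1,916.73 ≈ £1917

£1917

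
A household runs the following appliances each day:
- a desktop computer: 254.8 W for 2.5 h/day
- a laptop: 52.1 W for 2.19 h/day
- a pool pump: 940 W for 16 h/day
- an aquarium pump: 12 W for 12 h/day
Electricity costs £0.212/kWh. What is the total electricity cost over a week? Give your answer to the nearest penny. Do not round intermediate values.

£23.65

desktop computer: 254.8 W × 2.5 h × 7 d = 4,459 Wh = 4.459 kWh
laptop: 52.1 W × 2.19 h × 7 d = 799 Wh = 0.7987 kWh
pool pump: 940 W × 16 h × 7 d = 105,280 Wh = 105.3 kWh
aquarium pump: 12 W × 12 h × 7 d = 1,008 Wh = 1.008 kWh
Total energy = 4.459 + 0.7987 + 105.3 + 1.008 = 111.5 kWh
Cost = 111.5 kWh × £0.212 = £23.65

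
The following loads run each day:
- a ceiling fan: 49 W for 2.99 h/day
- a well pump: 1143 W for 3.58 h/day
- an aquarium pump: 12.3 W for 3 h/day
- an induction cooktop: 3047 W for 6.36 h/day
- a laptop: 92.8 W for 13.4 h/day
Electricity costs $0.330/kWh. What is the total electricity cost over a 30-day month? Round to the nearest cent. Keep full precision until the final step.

ceiling fan: 49 W × 2.99 h × 30 d = 4,395 Wh = 4.395 kWh
well pump: 1143 W × 3.58 h × 30 d = 122,758 Wh = 122.8 kWh
aquarium pump: 12.3 W × 3 h × 30 d = 1,107 Wh = 1.107 kWh
induction cooktop: 3047 W × 6.36 h × 30 d = 581,368 Wh = 581.4 kWh
laptop: 92.8 W × 13.4 h × 30 d = 37,306 Wh = 37.31 kWh
Total energy = 4.395 + 122.8 + 1.107 + 581.4 + 37.31 = 746.9 kWh
Cost = 746.9 kWh × $0.330 = $246.49

$246.49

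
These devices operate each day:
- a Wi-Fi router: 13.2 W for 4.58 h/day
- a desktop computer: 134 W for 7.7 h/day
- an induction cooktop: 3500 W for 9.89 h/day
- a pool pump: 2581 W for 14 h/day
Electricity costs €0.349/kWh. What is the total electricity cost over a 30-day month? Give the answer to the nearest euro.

€752

Wi-Fi router: 13.2 W × 4.58 h × 30 d = 1,814 Wh = 1.814 kWh
desktop computer: 134 W × 7.7 h × 30 d = 30,954 Wh = 30.95 kWh
induction cooktop: 3500 W × 9.89 h × 30 d = 1,038,450 Wh = 1,038 kWh
pool pump: 2581 W × 14 h × 30 d = 1,084,020 Wh = 1,084 kWh
Total energy = 1.814 + 30.95 + 1,038 + 1,084 = 2,155 kWh
Cost = 2,155 kWh × €0.349 = €752.18 ≈ €752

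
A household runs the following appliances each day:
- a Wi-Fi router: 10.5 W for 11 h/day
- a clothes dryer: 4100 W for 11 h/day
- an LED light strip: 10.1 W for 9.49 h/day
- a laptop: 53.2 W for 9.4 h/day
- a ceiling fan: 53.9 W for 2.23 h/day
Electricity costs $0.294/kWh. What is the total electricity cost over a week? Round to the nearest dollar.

$95

Wi-Fi router: 10.5 W × 11 h × 7 d = 808 Wh = 0.8085 kWh
clothes dryer: 4100 W × 11 h × 7 d = 315,700 Wh = 315.7 kWh
LED light strip: 10.1 W × 9.49 h × 7 d = 671 Wh = 0.6709 kWh
laptop: 53.2 W × 9.4 h × 7 d = 3,501 Wh = 3.501 kWh
ceiling fan: 53.9 W × 2.23 h × 7 d = 841 Wh = 0.8414 kWh
Total energy = 0.8085 + 315.7 + 0.6709 + 3.501 + 0.8414 = 321.5 kWh
Cost = 321.5 kWh × $0.294 = $94.53 ≈ $95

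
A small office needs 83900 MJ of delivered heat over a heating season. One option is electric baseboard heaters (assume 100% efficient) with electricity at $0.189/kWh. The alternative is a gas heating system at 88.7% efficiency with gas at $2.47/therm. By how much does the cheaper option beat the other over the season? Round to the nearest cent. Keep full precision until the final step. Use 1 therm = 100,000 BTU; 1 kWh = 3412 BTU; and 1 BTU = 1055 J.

$2190.63

Heat load = 83900 MJ = 83,900,000,000 J / 1055 = 79,526,066 BTU
Gas: input = 79,526,066 / 0.887 = 89,657,347 BTU = 896.6 therm → 896.6 × $2.47 = $2,214.54
Electric: 79,526,066 BTU / 3412 = 23,310 kWh → × $0.189 = $4,405.17
Difference = |$2,214.54 − $4,405.17| = $2,190.63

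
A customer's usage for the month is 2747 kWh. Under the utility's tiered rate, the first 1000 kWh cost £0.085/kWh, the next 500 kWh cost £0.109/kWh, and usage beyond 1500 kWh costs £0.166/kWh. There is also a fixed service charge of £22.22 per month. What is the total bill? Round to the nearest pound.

First 1000 kWh × £0.085 = £85.00
Next 500 kWh × £0.109 = £54.50
Remaining 1247 kWh × £0.166 = £207.00
Energy charge = £346.50; + service £22.22 = £368.72 ≈ £369

£369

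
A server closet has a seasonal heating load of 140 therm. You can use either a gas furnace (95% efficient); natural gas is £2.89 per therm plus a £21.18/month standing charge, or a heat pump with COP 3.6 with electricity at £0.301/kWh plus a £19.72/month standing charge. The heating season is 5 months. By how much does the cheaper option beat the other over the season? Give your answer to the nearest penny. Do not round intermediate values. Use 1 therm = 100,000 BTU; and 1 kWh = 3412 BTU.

£90.12

Heat load = 140 therm × 100,000 = 14,000,000 BTU
Gas: input = 14,000,000 / 0.95 = 14,736,842 BTU = 147.4 therm → 147.4 × £2.89 = £425.89; + 5 × £21.18 standing = £531.79
Heat pump: 14,000,000 BTU / 3412 = 4,103 kWh heat; / 3.6 = 1,140 kWh in → × £0.301 = £343.07; + 5 × £19.72 standing = £441.67
Difference = |£531.79 − £441.67| = £90.12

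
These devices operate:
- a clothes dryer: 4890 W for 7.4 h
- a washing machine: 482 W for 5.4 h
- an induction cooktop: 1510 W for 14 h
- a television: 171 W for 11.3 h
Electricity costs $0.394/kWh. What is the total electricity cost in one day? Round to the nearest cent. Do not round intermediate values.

clothes dryer: 4890 W × 7.4 h = 36,186 Wh = 36.19 kWh
washing machine: 482 W × 5.4 h = 2,603 Wh = 2.603 kWh
induction cooktop: 1510 W × 14 h = 21,140 Wh = 21.14 kWh
television: 171 W × 11.3 h = 1,932 Wh = 1.932 kWh
Total energy = 36.19 + 2.603 + 21.14 + 1.932 = 61.86 kWh
Cost = 61.86 kWh × $0.394 = $24.37

$24.37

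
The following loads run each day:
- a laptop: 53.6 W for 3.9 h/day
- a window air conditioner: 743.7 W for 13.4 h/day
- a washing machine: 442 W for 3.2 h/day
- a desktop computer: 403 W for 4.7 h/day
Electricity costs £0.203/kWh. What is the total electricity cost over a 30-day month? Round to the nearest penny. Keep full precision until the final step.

laptop: 53.6 W × 3.9 h × 30 d = 6,271 Wh = 6.271 kWh
window air conditioner: 743.7 W × 13.4 h × 30 d = 298,967 Wh = 299 kWh
washing machine: 442 W × 3.2 h × 30 d = 42,432 Wh = 42.43 kWh
desktop computer: 403 W × 4.7 h × 30 d = 56,823 Wh = 56.82 kWh
Total energy = 6.271 + 299 + 42.43 + 56.82 = 404.5 kWh
Cost = 404.5 kWh × £0.203 = £82.11

£82.11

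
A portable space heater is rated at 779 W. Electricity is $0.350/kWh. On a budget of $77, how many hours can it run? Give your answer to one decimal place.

282.4 h

Energy budget = $77 / $0.350 per kWh = 220 kWh = 220,000 Wh
Runtime = 220,000 Wh / 779 W = 282.4 h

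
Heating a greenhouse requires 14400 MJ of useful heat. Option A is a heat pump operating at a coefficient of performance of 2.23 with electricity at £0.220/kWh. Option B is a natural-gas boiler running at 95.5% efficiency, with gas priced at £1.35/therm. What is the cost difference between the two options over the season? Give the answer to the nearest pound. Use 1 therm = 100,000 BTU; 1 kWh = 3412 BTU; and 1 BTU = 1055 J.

£202

Heat load = 14400 MJ = 14,400,000,000 J / 1055 = 13,649,289 BTU
Gas: input = 13,649,289 / 0.955 = 14,292,449 BTU = 142.9 therm → 142.9 × £1.35 = £192.95
Heat pump: 13,649,289 BTU / 3412 = 4,000 kWh heat; / 2.23 = 1,794 kWh in → × £0.220 = £394.66
Difference = |£192.95 − £394.66| = £201.71 ≈ £202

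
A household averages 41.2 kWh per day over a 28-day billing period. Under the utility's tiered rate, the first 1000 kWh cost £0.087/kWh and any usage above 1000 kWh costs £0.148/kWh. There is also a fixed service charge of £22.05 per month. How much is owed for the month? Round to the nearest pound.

Usage = 41.2 kWh/day × 28 days = 1153.6 kWh
First 1000 kWh × £0.087 = £87.00
Remaining 153.6 kWh × £0.148 = £22.73
Energy charge = £109.73; + service £22.05 = £131.78 ≈ £132

£132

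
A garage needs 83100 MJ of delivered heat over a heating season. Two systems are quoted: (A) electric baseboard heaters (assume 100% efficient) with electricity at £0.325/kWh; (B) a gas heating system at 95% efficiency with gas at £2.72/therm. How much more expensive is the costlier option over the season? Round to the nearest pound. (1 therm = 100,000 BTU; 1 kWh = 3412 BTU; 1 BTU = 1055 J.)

Heat load = 83100 MJ = 83,100,000,000 J / 1055 = 78,767,773 BTU
Gas: input = 78,767,773 / 0.95 = 82,913,445 BTU = 829.1 therm → 829.1 × £2.72 = £2,255.25
Electric: 78,767,773 BTU / 3412 = 23,090 kWh → × £0.325 = £7,502.79
Difference = |£2,255.25 − £7,502.79| = £5,247.55 ≈ £5248

£5248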